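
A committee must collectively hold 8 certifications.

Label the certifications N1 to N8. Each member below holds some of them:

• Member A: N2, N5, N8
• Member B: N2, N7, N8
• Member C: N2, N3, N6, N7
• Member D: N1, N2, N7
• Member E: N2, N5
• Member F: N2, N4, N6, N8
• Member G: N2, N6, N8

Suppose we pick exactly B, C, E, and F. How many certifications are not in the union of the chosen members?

Union of B, C, E, F = {N2, N3, N4, N5, N6, N7, N8}.
Not covered: N1 — 1 certification.

1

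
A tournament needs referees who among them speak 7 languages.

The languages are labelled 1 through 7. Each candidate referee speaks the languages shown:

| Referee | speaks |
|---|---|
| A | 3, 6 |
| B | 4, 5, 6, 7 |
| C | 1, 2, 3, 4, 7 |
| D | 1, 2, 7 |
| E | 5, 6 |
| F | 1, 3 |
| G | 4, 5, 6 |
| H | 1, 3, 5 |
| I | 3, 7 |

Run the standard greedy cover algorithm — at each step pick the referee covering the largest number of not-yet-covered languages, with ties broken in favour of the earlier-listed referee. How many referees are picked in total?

2

Greedy: pick C (covers 5 new) → pick B (covers 2 new). Total picks: 2.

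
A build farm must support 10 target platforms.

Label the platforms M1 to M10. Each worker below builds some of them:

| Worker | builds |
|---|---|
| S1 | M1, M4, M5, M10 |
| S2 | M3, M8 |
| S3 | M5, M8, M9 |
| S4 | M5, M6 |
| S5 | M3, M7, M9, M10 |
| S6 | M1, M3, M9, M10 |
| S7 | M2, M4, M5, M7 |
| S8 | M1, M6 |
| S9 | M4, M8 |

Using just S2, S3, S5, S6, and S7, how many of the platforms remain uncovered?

Union of S2, S3, S5, S6, S7 = {M1, M2, M3, M4, M5, M7, M8, M9, M10}.
Not covered: M6 — 1 platform.

1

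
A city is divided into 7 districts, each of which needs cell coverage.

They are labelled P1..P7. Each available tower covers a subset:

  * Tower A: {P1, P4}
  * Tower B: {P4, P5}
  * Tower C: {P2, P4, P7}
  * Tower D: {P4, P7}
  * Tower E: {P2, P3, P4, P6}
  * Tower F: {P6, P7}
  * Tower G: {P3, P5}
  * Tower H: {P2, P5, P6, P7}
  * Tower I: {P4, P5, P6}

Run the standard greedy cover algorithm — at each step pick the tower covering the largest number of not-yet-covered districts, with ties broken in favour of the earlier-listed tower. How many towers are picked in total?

3

Greedy: pick E (covers 4 new) → pick H (covers 2 new) → pick A (covers 1 new). Total picks: 3.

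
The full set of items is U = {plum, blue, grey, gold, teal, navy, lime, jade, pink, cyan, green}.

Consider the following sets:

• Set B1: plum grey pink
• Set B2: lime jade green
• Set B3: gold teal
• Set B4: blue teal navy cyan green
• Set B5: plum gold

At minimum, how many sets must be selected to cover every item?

4

B1 and B2 and B4 and B5 together: B1 ∪ B2 ∪ B4 ∪ B5 = {plum, blue, grey, gold, teal, navy, lime, jade, pink, cyan, green} — every item is covered.
No 3 of the 5 sets cover everything (all 10 combinations miss at least one item), so 4 is optimal.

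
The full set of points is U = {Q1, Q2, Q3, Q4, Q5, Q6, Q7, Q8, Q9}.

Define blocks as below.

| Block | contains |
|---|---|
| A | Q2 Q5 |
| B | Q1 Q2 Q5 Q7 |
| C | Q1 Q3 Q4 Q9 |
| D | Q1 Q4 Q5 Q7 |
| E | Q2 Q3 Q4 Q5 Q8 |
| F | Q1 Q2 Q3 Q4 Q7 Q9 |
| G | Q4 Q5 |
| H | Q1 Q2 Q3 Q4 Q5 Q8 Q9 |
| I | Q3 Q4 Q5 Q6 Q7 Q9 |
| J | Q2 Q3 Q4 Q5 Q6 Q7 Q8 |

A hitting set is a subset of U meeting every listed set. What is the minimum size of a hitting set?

2

The 2 points {Q2, Q4} hit every block.
The blocks A, C are pairwise disjoint, so any hitting set needs a separate point for each — at least 2. Hence 2 is optimal.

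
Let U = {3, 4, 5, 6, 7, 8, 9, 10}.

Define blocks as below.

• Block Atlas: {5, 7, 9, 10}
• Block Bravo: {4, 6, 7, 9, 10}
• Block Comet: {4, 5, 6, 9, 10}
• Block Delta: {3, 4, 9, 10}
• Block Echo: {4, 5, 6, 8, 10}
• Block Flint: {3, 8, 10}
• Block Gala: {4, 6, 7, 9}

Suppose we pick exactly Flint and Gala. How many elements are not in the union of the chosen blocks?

Union of Flint, Gala = {3, 4, 6, 7, 8, 9, 10}.
Not covered: 5 — 1 element.

1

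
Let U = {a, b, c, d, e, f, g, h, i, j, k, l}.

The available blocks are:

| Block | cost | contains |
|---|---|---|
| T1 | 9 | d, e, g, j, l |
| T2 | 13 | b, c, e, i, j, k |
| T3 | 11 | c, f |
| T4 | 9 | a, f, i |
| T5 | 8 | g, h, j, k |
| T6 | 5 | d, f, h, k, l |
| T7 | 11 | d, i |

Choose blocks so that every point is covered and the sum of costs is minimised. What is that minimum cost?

T2, T4, T5, T6 together cover every point (T2 ∪ T4 ∪ T5 ∪ T6 = {a, b, c, d, e, f, g, h, i, j, k, l}); total cost 13 + 9 + 8 + 5 = 35.
No covering selection has total cost below 35.

35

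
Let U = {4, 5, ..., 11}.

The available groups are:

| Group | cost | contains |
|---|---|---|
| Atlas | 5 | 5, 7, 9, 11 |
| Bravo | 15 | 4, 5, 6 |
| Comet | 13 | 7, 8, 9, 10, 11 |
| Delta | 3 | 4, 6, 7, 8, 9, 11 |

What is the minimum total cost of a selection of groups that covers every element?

21

Atlas, Comet, Delta together cover every element (Atlas ∪ Comet ∪ Delta = {4, 5, 6, 7, 8, 9, 10, 11}); total cost 5 + 13 + 3 = 21.
No covering selection has total cost below 21.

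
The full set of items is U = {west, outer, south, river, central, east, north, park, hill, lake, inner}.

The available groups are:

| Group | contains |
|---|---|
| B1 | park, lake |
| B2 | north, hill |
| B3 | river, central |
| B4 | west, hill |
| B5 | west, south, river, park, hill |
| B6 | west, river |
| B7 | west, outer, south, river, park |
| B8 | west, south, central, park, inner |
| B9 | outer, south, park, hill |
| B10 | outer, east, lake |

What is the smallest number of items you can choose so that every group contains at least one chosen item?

The 4 items {river, central, hill, lake} hit every group.
No choice of 3 items meets every group, so 4 is the minimum.

4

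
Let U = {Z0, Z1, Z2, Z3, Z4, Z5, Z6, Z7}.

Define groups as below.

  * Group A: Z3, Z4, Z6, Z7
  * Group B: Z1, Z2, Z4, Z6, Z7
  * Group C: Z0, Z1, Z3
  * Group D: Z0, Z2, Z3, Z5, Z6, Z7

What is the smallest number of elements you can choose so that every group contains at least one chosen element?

The 2 elements {Z0, Z4} hit every group.
No single element lies in every group, so at least 2 are needed and 2 is optimal.

2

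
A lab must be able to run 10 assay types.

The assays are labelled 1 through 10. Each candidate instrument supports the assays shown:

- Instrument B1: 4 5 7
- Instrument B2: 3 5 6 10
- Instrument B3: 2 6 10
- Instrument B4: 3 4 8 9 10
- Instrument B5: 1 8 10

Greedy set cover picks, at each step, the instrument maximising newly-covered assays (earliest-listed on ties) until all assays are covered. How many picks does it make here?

4

Greedy: pick B4 (covers 5 new) → pick B1 (covers 2 new) → pick B3 (covers 2 new) → pick B5 (covers 1 new). Total picks: 4.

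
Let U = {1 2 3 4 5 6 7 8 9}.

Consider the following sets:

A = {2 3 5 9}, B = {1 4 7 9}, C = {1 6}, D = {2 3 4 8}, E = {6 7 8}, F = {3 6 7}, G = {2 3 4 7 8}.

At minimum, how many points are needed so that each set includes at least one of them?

3

Take H = {1, 3, 6}. Each listed set contains at least one of these, so H is a hitting set of size 3.
No choice of 2 points meets every set, so 3 is the minimum.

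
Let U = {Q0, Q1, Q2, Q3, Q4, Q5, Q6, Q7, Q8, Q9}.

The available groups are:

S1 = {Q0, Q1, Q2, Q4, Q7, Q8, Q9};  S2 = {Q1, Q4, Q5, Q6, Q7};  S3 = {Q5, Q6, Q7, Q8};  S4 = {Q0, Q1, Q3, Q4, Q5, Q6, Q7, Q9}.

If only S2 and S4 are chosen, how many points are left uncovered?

Union of S2, S4 = {Q0, Q1, Q3, Q4, Q5, Q6, Q7, Q9}.
Not covered: Q2, Q8 — 2 points.

2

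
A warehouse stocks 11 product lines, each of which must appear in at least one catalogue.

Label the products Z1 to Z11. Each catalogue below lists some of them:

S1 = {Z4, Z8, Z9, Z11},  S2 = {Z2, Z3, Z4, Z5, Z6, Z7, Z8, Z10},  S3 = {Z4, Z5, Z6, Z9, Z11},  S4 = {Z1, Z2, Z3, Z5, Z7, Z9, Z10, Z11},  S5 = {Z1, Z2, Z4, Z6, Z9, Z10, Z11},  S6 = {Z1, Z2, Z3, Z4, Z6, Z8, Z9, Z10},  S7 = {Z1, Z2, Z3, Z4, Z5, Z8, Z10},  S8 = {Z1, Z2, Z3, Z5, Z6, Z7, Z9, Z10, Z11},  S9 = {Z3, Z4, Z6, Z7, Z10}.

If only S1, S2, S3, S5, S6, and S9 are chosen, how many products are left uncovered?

Union of S1, S2, S3, S5, S6, S9 = {Z1, Z2, Z3, Z4, Z5, Z6, Z7, Z8, Z9, Z10, Z11} — that's every product, so 0 are uncovered.

0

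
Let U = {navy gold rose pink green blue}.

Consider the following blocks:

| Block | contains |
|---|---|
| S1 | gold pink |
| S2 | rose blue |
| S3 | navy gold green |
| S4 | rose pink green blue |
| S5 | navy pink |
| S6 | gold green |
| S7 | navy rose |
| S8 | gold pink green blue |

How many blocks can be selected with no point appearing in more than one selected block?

3

S2, S5, S6 are pairwise disjoint (S2={rose,blue}; S5={navy,pink}; S6={gold,green}).
Every remaining block overlaps one of these, and no 4 of the listed blocks are pairwise disjoint, so 3 is the maximum.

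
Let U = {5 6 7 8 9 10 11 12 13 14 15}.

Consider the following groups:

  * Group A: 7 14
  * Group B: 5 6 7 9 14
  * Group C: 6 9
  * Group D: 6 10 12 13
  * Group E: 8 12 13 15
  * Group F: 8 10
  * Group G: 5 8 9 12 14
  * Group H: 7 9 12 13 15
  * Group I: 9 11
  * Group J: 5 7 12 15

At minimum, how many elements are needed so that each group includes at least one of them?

The 4 elements {7, 9, 10, 15} hit every group.
No choice of 3 elements meets every group, so 4 is the minimum.

4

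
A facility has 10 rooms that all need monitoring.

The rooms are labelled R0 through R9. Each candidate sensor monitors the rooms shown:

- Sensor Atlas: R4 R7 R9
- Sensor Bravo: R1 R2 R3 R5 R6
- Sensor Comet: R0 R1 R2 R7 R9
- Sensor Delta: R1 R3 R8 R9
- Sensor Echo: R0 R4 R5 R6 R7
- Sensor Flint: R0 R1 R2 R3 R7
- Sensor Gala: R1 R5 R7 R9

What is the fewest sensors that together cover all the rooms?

3

Take {Comet, Delta, Echo}. Their union is {R0, R1, R2, R3, R4, R5, R6, R7, R8, R9}, which is all 10 rooms.
Only Delta contains R8, so Delta is forced; the remaining 6 rooms need at least 2 more sensors (each remaining sensor adds at most 5) — so at least 3 sensors are needed, and 3 is optimal.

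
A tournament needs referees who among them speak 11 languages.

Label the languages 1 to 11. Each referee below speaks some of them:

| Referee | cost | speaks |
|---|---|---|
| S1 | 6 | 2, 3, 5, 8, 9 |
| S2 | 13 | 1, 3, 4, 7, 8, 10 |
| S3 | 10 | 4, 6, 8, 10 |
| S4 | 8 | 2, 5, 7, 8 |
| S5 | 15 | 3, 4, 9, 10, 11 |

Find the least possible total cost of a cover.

44

S1, S2, S3, S5 together cover every language (S1 ∪ S2 ∪ S3 ∪ S5 = {1, 2, 3, 4, 5, 6, 7, 8, 9, 10, 11}); total cost 6 + 13 + 10 + 15 = 44.
No covering selection has total cost below 44.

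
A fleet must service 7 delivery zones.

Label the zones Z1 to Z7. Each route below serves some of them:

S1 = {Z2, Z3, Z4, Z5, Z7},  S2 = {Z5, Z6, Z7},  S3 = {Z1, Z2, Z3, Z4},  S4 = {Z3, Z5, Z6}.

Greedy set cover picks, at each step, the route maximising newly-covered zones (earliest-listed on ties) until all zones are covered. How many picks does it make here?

Greedy: pick S1 (covers 5 new) → pick S2 (covers 1 new) → pick S3 (covers 1 new). Total picks: 3.
(The true minimum cover uses only 2 routes, so greedy is not optimal here.)

3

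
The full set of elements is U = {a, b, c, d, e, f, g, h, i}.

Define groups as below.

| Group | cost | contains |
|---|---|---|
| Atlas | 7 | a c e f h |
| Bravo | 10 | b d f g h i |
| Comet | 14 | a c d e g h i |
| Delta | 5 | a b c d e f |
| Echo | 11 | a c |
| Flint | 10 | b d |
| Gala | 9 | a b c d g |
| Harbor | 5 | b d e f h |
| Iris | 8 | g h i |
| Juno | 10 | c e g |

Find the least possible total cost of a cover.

13

Delta, Iris together cover every element (Delta ∪ Iris = {a, b, c, d, e, f, g, h, i}); total cost 5 + 8 = 13.
No covering selection has total cost below 13.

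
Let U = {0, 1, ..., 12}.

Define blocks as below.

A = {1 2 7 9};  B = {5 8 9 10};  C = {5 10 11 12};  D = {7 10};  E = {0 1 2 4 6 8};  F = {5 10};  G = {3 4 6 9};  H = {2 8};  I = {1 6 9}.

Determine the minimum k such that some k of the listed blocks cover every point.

C and D and E and G together: C ∪ D ∪ E ∪ G = {0, 1, 2, 3, 4, 5, 6, 7, 8, 9, 10, 11, 12} — every point is covered.
Only G contains 3, so G is forced; the remaining 9 points need at least 3 more blocks (each remaining block adds at most 4) — so at least 4 blocks are needed, and 4 is optimal.

4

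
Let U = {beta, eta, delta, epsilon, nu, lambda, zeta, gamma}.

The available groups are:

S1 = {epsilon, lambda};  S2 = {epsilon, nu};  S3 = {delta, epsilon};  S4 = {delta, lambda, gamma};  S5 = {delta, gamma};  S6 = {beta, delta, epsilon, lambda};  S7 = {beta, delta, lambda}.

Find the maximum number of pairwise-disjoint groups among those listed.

2

S2, S7 are pairwise disjoint (S2={epsilon,nu}; S7={beta,delta,lambda}).
Every remaining group overlaps one of these, and no 3 of the listed groups are pairwise disjoint, so 2 is the maximum.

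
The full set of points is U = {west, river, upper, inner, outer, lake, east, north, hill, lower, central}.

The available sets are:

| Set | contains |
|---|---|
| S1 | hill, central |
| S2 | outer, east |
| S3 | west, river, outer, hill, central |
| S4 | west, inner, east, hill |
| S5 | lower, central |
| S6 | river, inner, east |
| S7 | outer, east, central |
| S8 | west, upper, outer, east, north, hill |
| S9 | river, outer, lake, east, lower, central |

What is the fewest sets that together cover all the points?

3

S4, S8, and S9 cover everything between them: the union {west, river, upper, inner, outer, lake, east, north, hill, lower, central} is all of U.
Only S8 contains upper, so S8 is forced; the remaining 5 points need at least 2 more sets (each remaining set adds at most 4) — so at least 3 sets are needed, and 3 is optimal.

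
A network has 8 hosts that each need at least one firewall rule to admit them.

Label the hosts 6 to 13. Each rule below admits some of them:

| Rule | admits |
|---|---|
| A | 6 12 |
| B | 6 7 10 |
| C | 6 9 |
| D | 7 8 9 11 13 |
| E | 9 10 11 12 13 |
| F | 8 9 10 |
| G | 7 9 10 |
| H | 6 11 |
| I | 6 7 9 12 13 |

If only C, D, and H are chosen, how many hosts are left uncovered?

Union of C, D, H = {6, 7, 8, 9, 11, 13}.
Not covered: 10, 12 — 2 hosts.

2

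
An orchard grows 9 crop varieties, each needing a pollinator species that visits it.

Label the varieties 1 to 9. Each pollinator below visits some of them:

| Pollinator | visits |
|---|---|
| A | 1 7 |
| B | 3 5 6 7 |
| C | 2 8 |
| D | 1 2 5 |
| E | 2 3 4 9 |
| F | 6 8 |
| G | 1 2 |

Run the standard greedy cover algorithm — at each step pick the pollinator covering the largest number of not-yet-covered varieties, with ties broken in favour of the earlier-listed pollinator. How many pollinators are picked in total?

Greedy: pick B (covers 4 new) → pick E (covers 3 new) → pick A (covers 1 new) → pick C (covers 1 new). Total picks: 4.

4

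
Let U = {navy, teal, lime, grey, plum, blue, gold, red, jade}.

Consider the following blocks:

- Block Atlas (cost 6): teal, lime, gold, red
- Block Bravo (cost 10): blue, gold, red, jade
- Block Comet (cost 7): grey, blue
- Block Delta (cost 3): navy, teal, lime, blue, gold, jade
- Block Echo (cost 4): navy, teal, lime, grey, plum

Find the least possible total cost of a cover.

Atlas, Delta, Echo together cover every item (Atlas ∪ Delta ∪ Echo = {navy, teal, lime, grey, plum, blue, gold, red, jade}); total cost 6 + 3 + 4 = 13.
No covering selection has total cost below 13.

13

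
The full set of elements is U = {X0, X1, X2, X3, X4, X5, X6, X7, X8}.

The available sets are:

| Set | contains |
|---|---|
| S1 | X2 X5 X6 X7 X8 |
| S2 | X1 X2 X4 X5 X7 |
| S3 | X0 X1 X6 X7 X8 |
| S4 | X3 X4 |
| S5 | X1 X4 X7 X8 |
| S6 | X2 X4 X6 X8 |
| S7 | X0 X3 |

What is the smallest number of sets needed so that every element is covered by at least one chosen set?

3

S1 and S2 and S7 together: S1 ∪ S2 ∪ S7 = {X0, X1, X2, X3, X4, X5, X6, X7, X8} — every element is covered.
No 2 of the 7 sets cover everything (all 21 combinations miss at least one element), so 3 is optimal.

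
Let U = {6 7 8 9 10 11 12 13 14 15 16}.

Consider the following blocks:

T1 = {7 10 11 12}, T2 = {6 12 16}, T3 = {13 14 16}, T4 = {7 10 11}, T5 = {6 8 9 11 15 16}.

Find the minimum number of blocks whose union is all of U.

T1 and T3 and T5 together: T1 ∪ T3 ∪ T5 = {6, 7, 8, 9, 10, 11, 12, 13, 14, 15, 16} — every item is covered.
Only T5 contains 8, so T5 is forced; the remaining 5 items need at least 2 more blocks (each remaining block adds at most 3) — so at least 3 blocks are needed, and 3 is optimal.

3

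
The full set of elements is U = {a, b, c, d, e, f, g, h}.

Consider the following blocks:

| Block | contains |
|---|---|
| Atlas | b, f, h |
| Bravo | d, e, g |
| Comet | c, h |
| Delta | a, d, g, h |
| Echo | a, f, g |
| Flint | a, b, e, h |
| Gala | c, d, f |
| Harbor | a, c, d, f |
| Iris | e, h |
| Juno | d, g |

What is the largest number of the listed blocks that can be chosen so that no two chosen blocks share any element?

Comet, Echo are pairwise disjoint (Comet={c,h}; Echo={a,f,g}).
Every remaining block overlaps one of these, and no 3 of the listed blocks are pairwise disjoint, so 2 is the maximum.

2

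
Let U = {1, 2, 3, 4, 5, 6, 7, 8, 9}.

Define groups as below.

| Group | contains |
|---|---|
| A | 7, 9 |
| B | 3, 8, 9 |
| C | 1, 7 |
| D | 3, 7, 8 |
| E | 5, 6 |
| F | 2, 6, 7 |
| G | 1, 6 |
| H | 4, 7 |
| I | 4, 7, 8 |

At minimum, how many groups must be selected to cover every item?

5

B, E, F, G, and I cover everything between them: the union {1, 2, 3, 4, 5, 6, 7, 8, 9} is all of U.
No 4 of the 9 groups cover everything (all 126 combinations miss at least one item), so 5 is optimal.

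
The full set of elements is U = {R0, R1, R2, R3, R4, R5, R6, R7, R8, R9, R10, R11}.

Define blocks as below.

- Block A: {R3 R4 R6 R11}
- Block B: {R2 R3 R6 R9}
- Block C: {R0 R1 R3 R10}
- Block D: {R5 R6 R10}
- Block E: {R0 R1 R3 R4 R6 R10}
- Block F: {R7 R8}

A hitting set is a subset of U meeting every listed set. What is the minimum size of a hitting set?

3

H = {R6, R7, R10} meets every block (each contains at least one member of H), and |H| = 3.
No choice of 2 elements meets every block, so 3 is the minimum.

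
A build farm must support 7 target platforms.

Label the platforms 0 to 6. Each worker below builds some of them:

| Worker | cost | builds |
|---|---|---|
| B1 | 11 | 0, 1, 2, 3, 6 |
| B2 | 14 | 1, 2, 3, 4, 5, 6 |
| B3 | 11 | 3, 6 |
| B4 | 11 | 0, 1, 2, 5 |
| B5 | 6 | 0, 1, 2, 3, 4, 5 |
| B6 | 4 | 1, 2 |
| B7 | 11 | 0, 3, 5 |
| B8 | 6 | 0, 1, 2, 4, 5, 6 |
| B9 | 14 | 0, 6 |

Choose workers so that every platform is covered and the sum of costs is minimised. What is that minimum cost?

B5, B8 together cover every platform (B5 ∪ B8 = {0, 1, 2, 3, 4, 5, 6}); total cost 6 + 6 = 12.
No covering selection has total cost below 12.

12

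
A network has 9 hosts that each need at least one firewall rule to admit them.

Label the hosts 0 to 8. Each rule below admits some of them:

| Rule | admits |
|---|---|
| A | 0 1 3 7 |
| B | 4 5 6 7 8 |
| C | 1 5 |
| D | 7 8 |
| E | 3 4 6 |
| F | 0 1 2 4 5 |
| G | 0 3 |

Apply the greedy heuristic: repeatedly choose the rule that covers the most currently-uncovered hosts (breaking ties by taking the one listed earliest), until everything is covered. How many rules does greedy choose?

3

Greedy: pick B (covers 5 new) → pick A (covers 3 new) → pick F (covers 1 new). Total picks: 3.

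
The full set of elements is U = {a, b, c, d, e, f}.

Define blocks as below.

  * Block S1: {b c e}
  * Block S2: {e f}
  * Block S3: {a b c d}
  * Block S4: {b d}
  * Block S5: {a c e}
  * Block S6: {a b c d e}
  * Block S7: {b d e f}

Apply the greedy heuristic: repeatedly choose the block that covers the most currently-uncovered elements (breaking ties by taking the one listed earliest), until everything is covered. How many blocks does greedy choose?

Greedy: pick S6 (covers 5 new) → pick S2 (covers 1 new). Total picks: 2.

2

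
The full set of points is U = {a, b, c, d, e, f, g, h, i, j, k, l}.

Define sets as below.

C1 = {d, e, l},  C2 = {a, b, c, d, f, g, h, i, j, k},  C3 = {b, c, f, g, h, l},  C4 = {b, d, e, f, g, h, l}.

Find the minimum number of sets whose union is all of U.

2

C2 and C4 together: C2 ∪ C4 = {a, b, c, d, e, f, g, h, i, j, k, l} — every point is covered.
No single set has all 12 points (the largest, C2, has 10), so 2 is optimal.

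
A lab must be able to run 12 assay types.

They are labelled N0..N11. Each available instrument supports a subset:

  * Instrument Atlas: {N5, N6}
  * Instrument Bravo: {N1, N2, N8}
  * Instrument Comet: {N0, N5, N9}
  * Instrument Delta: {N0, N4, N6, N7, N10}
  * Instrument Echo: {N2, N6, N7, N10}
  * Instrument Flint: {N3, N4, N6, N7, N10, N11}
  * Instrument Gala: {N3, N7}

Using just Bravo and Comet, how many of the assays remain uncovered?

Union of Bravo, Comet = {N0, N1, N2, N5, N8, N9}.
Not covered: N3, N4, N6, N7, N10, N11 — 6 assays.

6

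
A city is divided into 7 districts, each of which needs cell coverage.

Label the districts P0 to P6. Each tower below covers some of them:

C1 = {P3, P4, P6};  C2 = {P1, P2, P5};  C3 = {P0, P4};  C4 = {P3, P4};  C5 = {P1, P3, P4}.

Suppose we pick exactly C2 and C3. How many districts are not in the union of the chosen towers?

Union of C2, C3 = {P0, P1, P2, P4, P5}.
Not covered: P3, P6 — 2 districts.

2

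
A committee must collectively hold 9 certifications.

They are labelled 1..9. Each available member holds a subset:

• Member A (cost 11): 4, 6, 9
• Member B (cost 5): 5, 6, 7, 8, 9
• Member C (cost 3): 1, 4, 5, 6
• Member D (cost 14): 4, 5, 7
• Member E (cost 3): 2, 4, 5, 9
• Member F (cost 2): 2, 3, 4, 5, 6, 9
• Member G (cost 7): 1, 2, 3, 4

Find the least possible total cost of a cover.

10

B, C, F together cover every certification (B ∪ C ∪ F = {1, 2, 3, 4, 5, 6, 7, 8, 9}); total cost 5 + 3 + 2 = 10.
No covering selection has total cost below 10.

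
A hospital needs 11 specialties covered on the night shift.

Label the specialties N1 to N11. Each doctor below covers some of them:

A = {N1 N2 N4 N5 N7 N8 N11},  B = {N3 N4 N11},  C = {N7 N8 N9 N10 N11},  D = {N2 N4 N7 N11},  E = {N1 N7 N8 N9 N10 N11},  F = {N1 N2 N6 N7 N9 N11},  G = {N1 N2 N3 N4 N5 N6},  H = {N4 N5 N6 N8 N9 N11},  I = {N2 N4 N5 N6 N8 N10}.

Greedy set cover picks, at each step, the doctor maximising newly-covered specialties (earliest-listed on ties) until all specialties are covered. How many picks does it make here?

3

Greedy: pick A (covers 7 new) → pick C (covers 2 new) → pick G (covers 2 new). Total picks: 3.
(The true minimum cover uses only 2 doctors, so greedy is not optimal here.)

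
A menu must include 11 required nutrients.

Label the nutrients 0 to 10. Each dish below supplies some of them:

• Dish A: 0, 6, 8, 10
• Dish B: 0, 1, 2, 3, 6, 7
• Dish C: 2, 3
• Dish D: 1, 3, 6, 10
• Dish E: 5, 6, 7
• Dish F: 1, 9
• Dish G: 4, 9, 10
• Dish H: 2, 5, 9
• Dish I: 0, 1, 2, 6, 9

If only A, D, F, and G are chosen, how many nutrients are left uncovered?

3

Union of A, D, F, G = {0, 1, 3, 4, 6, 8, 9, 10}.
Not covered: 2, 5, 7 — 3 nutrients.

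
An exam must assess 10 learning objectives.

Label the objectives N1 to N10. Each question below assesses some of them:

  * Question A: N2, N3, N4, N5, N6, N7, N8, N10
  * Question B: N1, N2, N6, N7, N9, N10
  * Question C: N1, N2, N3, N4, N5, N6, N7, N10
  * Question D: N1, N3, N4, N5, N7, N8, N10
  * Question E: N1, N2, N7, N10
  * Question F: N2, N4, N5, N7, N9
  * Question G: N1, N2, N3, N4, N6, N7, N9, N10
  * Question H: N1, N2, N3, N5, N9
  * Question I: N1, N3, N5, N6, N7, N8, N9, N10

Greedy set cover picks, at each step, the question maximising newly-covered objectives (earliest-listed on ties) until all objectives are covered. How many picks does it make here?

2

Greedy: pick A (covers 8 new) → pick B (covers 2 new). Total picks: 2.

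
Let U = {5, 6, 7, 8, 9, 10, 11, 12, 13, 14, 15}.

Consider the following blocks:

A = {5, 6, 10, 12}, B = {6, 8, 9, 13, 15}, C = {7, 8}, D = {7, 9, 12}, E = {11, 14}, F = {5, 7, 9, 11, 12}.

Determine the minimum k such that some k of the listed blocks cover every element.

A, B, C, and E cover everything between them: the union {5, 6, 7, 8, 9, 10, 11, 12, 13, 14, 15} is all of U.
No 3 of the 6 blocks cover everything (all 20 combinations miss at least one element), so 4 is optimal.

4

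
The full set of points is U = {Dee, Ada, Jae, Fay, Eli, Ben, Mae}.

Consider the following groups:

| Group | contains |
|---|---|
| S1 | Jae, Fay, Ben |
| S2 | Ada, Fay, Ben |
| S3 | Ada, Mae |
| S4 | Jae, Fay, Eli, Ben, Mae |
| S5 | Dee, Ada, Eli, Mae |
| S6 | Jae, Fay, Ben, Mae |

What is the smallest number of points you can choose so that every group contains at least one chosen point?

The 2 points {Fay, Mae} hit every group.
The groups S1, S5 are pairwise disjoint, so any hitting set needs a separate point for each — at least 2. Hence 2 is optimal.

2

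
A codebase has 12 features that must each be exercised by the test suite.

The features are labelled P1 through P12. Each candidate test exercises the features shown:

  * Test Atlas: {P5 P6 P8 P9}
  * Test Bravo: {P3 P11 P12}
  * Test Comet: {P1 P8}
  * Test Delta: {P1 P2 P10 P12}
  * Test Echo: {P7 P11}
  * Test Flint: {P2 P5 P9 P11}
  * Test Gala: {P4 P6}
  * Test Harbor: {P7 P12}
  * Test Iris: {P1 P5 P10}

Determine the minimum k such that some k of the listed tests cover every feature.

5

Take {Atlas, Bravo, Delta, Echo, Gala}. Their union is {P1, P2, P3, P4, P5, P6, P7, P8, P9, P10, P11, P12}, which is all 12 features.
No 4 of the 9 tests cover everything (all 126 combinations miss at least one feature), so 5 is optimal.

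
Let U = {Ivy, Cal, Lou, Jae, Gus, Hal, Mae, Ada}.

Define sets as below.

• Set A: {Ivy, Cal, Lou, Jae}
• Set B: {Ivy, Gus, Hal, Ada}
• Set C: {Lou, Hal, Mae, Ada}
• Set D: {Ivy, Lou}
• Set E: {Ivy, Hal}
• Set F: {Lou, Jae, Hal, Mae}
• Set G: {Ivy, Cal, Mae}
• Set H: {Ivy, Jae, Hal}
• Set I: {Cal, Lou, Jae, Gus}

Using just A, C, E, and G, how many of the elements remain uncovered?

Union of A, C, E, G = {Ivy, Cal, Lou, Jae, Hal, Mae, Ada}.
Not covered: Gus — 1 element.

1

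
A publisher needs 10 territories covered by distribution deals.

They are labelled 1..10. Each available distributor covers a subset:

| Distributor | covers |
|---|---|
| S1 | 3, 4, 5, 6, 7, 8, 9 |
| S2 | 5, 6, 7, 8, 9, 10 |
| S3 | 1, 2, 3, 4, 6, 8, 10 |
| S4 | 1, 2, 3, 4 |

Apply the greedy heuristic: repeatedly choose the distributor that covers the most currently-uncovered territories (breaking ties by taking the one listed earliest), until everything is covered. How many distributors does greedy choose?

2

Greedy: pick S1 (covers 7 new) → pick S3 (covers 3 new). Total picks: 2.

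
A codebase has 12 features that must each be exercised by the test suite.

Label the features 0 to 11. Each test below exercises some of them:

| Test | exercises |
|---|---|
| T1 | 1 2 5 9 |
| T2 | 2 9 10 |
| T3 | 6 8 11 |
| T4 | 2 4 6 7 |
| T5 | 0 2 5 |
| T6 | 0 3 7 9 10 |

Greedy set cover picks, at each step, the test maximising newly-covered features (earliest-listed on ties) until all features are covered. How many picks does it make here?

4

Greedy: pick T6 (covers 5 new) → pick T1 (covers 3 new) → pick T3 (covers 3 new) → pick T4 (covers 1 new). Total picks: 4.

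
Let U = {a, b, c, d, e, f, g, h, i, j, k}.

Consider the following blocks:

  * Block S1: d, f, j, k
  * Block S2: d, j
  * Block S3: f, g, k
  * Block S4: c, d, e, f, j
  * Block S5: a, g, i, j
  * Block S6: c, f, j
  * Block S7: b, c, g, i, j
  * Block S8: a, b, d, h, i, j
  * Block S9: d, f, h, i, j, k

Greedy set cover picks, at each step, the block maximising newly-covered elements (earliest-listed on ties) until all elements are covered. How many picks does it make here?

Greedy: pick S8 (covers 6 new) → pick S3 (covers 3 new) → pick S4 (covers 2 new). Total picks: 3.

3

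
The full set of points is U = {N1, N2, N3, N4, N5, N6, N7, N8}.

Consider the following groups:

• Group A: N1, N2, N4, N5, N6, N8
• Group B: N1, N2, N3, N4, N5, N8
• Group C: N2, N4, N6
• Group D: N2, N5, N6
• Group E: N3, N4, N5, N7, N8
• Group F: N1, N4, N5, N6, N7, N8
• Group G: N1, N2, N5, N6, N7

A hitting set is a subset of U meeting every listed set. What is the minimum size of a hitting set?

2

The 2 points {N5, N6} hit every group.
No single point lies in every group, so at least 2 are needed and 2 is optimal.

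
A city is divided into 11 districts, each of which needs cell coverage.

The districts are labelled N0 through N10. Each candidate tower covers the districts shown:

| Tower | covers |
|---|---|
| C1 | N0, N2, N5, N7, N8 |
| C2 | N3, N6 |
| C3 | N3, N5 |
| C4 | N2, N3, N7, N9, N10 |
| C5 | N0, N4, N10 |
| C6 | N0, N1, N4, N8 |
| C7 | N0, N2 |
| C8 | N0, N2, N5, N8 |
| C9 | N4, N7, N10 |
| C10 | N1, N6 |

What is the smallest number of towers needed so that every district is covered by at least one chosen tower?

4

C4 and C5 and C8 and C10 together: C4 ∪ C5 ∪ C8 ∪ C10 = {N0, N1, N2, N3, N4, N5, N6, N7, N8, N9, N10} — every district is covered.
No 3 of the 10 towers cover everything (all 120 combinations miss at least one district), so 4 is optimal.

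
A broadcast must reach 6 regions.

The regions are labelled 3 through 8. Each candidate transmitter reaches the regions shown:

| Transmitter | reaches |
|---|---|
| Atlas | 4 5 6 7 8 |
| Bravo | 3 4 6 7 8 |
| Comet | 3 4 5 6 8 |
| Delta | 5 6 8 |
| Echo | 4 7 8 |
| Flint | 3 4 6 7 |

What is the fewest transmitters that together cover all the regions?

2

Delta and Flint together: Delta ∪ Flint = {3, 4, 5, 6, 7, 8} — every region is covered.
No single transmitter has all 6 regions (the largest, Atlas, has 5), so 2 is optimal.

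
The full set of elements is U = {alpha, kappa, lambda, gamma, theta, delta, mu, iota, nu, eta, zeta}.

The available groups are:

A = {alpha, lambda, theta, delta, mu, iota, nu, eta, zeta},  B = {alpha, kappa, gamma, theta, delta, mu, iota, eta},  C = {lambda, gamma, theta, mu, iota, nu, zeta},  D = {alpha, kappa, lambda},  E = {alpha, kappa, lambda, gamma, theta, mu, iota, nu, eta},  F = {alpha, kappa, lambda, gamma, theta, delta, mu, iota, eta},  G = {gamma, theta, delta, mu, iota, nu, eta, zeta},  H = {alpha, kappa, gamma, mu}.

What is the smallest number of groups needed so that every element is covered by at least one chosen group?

2

A and H together: A ∪ H = {alpha, kappa, lambda, gamma, theta, delta, mu, iota, nu, eta, zeta} — every element is covered.
No single group has all 11 elements (the largest, A, has 9), so 2 is optimal.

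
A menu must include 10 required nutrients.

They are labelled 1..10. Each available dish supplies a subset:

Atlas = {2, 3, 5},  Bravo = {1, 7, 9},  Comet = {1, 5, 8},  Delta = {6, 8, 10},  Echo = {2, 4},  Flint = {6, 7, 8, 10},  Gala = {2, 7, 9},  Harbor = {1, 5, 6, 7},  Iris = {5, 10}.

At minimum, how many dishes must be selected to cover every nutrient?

Atlas and Bravo and Delta and Echo together: Atlas ∪ Bravo ∪ Delta ∪ Echo = {1, 2, 3, 4, 5, 6, 7, 8, 9, 10} — every nutrient is covered.
No 3 of the 9 dishes cover everything (all 84 combinations miss at least one nutrient), so 4 is optimal.

4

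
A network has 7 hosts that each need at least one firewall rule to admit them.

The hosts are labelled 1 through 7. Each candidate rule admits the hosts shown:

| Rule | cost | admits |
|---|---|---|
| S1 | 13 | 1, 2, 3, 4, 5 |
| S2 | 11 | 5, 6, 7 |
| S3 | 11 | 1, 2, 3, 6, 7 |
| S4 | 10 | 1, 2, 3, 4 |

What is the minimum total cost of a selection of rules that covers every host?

S2, S4 together cover every host (S2 ∪ S4 = {1, 2, 3, 4, 5, 6, 7}); total cost 11 + 10 = 21.
The greedy pick S3, S1 costs 24; no covering selection beats 21.

21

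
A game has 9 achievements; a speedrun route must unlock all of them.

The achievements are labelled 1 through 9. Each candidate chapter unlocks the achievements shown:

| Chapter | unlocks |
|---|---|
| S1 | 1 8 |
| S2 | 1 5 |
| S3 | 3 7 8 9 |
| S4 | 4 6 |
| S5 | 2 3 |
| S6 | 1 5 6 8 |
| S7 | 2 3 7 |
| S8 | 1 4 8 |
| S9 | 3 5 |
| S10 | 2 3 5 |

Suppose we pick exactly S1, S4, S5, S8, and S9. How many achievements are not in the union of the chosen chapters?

2

Union of S1, S4, S5, S8, S9 = {1, 2, 3, 4, 5, 6, 8}.
Not covered: 7, 9 — 2 achievements.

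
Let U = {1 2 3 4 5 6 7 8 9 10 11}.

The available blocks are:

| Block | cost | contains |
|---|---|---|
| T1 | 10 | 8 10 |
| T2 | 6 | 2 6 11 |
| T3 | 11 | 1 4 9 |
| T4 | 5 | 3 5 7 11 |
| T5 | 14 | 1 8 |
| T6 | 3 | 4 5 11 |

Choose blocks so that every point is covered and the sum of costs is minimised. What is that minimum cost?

32

T1, T2, T3, T4 together cover every point (T1 ∪ T2 ∪ T3 ∪ T4 = {1, 2, 3, 4, 5, 6, 7, 8, 9, 10, 11}); total cost 10 + 6 + 11 + 5 = 32.
The greedy pick T6, T4, T2, T1, T3 costs 35; no covering selection beats 32.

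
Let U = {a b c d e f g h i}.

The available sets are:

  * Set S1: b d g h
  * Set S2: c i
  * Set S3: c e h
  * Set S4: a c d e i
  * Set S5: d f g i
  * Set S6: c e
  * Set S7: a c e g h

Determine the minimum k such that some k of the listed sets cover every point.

3

S1 and S5 and S7 together: S1 ∪ S5 ∪ S7 = {a, b, c, d, e, f, g, h, i} — every point is covered.
Only S1 contains b, so S1 is forced; the remaining 5 points need at least 2 more sets (each remaining set adds at most 4) — so at least 3 sets are needed, and 3 is optimal.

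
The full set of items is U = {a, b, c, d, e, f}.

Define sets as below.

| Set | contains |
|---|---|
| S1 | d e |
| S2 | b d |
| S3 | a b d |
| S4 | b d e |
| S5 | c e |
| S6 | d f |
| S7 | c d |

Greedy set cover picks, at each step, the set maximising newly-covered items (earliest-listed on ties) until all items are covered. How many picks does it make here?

Greedy: pick S3 (covers 3 new) → pick S5 (covers 2 new) → pick S6 (covers 1 new). Total picks: 3.

3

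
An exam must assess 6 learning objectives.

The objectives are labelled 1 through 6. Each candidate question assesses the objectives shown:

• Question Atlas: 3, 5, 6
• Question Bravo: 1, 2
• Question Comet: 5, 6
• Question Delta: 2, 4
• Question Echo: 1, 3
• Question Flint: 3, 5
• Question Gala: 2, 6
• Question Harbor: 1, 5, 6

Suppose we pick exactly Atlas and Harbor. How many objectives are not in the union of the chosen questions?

2

Union of Atlas, Harbor = {1, 3, 5, 6}.
Not covered: 2, 4 — 2 objectives.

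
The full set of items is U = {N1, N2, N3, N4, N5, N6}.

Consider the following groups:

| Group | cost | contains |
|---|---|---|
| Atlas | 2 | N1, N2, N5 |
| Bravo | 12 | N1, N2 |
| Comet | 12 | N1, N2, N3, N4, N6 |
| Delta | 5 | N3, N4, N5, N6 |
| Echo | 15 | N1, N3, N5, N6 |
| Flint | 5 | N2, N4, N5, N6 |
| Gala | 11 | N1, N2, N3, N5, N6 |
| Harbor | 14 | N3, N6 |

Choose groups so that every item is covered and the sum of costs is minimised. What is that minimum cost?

Atlas, Delta together cover every item (Atlas ∪ Delta = {N1, N2, N3, N4, N5, N6}); total cost 2 + 5 = 7.
No covering selection has total cost below 7.

7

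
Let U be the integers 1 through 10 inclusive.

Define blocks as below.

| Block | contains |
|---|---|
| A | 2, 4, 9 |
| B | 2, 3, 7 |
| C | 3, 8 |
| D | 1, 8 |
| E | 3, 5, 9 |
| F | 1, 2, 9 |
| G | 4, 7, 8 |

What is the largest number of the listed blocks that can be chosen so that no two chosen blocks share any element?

2

F, G are pairwise disjoint (F={1,2,9}; G={4,7,8}).
Every remaining block overlaps one of these, and no 3 of the listed blocks are pairwise disjoint, so 2 is the maximum.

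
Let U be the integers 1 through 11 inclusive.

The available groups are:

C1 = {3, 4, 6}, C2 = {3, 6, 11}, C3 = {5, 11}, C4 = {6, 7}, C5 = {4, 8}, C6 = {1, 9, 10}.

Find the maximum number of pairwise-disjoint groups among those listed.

4

C3, C4, C5, C6 are pairwise disjoint (C3={5,11}; C4={6,7}; C5={4,8}; C6={1,9,10}).
Every remaining group overlaps one of these, and no 5 of the listed groups are pairwise disjoint, so 4 is the maximum.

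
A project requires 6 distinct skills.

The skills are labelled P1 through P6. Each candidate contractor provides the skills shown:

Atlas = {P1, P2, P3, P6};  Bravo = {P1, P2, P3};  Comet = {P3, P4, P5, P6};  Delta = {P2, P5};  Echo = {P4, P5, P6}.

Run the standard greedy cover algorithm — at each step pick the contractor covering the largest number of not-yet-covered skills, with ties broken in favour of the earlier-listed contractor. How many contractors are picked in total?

2

Greedy: pick Atlas (covers 4 new) → pick Comet (covers 2 new). Total picks: 2.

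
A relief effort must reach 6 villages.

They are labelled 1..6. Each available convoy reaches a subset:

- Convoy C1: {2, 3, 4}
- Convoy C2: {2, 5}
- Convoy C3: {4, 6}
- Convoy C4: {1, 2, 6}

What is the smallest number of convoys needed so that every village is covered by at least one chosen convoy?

3

Take {C1, C2, C4}. Their union is {1, 2, 3, 4, 5, 6}, which is all 6 villages.
Only C4 contains 1, so C4 is forced; the remaining 3 villages need at least 2 more convoys (each remaining convoy adds at most 2) — so at least 3 convoys are needed, and 3 is optimal.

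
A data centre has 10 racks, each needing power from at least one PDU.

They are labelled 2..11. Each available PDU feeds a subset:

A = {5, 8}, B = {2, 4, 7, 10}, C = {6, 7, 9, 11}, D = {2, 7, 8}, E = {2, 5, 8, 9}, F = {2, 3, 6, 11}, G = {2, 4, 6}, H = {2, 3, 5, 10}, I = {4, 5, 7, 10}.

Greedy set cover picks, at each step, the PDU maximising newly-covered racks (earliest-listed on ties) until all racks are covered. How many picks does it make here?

Greedy: pick B (covers 4 new) → pick C (covers 3 new) → pick A (covers 2 new) → pick F (covers 1 new). Total picks: 4.
(The true minimum cover uses only 3 PDUs, so greedy is not optimal here.)

4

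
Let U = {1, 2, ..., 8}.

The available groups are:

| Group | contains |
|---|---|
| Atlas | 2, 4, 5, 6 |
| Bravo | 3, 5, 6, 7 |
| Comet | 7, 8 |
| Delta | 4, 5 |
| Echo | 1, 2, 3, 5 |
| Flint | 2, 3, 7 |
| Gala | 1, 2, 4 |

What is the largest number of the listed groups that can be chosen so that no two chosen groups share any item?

Comet, Echo are pairwise disjoint (Comet={7,8}; Echo={1,2,3,5}).
Every remaining group overlaps one of these, and no 3 of the listed groups are pairwise disjoint, so 2 is the maximum.

2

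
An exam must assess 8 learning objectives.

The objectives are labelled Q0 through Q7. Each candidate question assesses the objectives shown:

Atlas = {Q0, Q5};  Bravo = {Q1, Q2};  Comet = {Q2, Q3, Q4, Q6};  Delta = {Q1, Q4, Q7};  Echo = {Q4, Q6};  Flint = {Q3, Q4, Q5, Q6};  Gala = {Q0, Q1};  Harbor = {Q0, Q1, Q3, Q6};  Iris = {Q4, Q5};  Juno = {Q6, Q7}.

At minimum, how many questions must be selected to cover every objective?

Atlas and Comet and Delta together: Atlas ∪ Comet ∪ Delta = {Q0, Q1, Q2, Q3, Q4, Q5, Q6, Q7} — every objective is covered.
No 2 of the 10 questions cover everything (all 45 combinations miss at least one objective), so 3 is optimal.

3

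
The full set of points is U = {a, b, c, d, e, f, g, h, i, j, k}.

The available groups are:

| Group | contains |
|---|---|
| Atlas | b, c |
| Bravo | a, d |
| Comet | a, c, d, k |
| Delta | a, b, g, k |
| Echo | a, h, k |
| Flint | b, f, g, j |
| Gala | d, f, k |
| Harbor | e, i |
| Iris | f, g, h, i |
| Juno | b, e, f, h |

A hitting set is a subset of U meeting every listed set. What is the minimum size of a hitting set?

T = {b, d, h, i} meets every group (each contains at least one member of T), and |T| = 4.
No choice of 3 points meets every group, so 4 is the minimum.

4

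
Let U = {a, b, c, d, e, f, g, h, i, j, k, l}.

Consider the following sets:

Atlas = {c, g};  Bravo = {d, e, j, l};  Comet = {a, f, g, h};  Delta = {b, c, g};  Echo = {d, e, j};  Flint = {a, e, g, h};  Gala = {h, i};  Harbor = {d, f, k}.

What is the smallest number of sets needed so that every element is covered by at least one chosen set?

Bravo, Delta, Flint, Gala, and Harbor cover everything between them: the union {a, b, c, d, e, f, g, h, i, j, k, l} is all of U.
No 4 of the 8 sets cover everything (all 70 combinations miss at least one element), so 5 is optimal.

5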